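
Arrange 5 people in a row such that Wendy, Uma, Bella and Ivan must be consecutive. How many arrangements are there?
Treat the 4 as one block: (5-4+1)! × 4! = 2 × 24 = 48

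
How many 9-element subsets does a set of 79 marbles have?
C(79,9) = 79!/(9!×70!) = 205811513765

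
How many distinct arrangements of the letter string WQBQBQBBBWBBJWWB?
16! / (8! × 1! × 3! × 4!) = 3603600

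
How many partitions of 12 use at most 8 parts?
By conjugation, equals partitions of 12 into parts ≤ 8. Let r_j(i) = number of partitions of i into parts ≤ j, for i = 0..12. r_1(i) = 1 for all i; r_j(i) = r_{j-1}(i) + r_j(i-j). Rows j = 2..8: ≤2: 1 1 2 2 3 3 4 4 5 5 6 6 7; ≤3: 1 1 2 3 4 5 7 8 10 12 14 16 19; ≤4: 1 1 2 3 5 6 9 11 15 18 23 27 34; ≤5: 1 1 2 3 5 7 10 13 18 23 30 37 47; ≤6: 1 1 2 3 5 7 11 14 20 26 35 44 58; ≤7: 1 1 2 3 5 7 11 15 21 28 38 49 65; ≤8: 1 1 2 3 5 7 11 15 22 29 40 52 70. r_8(12) = 70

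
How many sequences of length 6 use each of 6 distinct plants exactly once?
6! = 720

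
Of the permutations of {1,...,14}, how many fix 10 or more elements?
Exactly j fixed points: C(14,j)·!(14-j); sum over j ≥ 10 (derangement numbers via !m = (m-1)·(!(m-1) + !(m-2)): !0..!4 = 1, 0, 1, 2, 9). Σ_{j=10}^{14} C(14,j)·!(14-j) = C(14,10)·!4 + C(14,11)·!3 + C(14,12)·!2 + C(14,13)·!1 + C(14,14)·!0 = 1001·9 + 364·2 + 91·1 + 14·0 + 1·1 = 9829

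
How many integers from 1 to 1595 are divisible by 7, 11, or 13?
⌊1595/7⌋+⌊1595/11⌋+⌊1595/13⌋ - ⌊1595/77⌋-⌊1595/91⌋-⌊1595/143⌋ + ⌊1595/1001⌋ = 227+145+122 - 20-17-11 + 1 = 447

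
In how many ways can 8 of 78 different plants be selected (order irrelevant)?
C(78,8) = 78!/(8!×70!) = 23446881315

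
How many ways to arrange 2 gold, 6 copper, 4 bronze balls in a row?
12! / (2! × 6! × 4!) = 13860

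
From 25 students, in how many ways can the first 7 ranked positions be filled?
P(25,7) = 25!/(25-7)! = 2422728000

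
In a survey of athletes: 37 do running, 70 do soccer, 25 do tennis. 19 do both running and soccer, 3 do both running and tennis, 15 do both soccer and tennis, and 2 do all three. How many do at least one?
|A∪B∪C| = 37+70+25-19-3-15+2 = 97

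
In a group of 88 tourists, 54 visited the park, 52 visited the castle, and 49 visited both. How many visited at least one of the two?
|A∪B| = |A| + |B| - |A∩B| = 54 + 52 - 49 = 57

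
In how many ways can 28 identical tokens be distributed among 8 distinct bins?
C(28+8-1, 8-1) = C(35, 7) = 6724520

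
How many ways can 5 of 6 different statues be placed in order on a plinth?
P(6,5) = 6!/(6-5)! = 720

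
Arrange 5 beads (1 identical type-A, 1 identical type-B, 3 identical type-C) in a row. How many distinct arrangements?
5! / (1! × 1! × 3!) = 20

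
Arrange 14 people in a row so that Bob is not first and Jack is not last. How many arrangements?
By inclusion-exclusion: 14! - 2×(14-1)! + (14-2)! = 87178291200 - 12454041600 + 479001600 = 75203251200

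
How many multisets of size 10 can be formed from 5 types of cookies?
C(10+5-1, 5-1) = C(14, 4) = 1001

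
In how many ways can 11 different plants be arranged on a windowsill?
11! = 39916800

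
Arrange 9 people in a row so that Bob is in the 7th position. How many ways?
Fix one position: (9-1)! = 40320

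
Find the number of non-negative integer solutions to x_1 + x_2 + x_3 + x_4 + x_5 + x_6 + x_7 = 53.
C(53+7-1, 7-1) = C(59, 6) = 45057474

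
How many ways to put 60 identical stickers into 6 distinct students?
C(60+6-1, 6-1) = C(65, 5) = 8259888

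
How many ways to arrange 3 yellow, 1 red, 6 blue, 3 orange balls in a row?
13! / (3! × 1! × 6! × 3!) = 240240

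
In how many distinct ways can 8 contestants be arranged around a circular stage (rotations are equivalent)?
Circular: fix one position, arrange the rest. (8-1)! = 5040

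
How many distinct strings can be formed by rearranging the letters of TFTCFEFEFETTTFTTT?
17! / (5! × 3! × 1! × 8!) = 12252240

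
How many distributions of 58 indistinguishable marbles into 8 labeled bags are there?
C(58+8-1, 8-1) = C(65, 7) = 696190560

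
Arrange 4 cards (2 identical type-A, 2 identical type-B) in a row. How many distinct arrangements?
4! / (2! × 2!) = 6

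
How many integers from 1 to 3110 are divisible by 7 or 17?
⌊3110/7⌋ + ⌊3110/17⌋ - ⌊3110/119⌋ = 444 + 182 - 26 = 600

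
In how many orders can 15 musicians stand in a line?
15! = 1307674368000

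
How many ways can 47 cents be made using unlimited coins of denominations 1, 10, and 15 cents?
Coefficient of x^47 in 1/(1-x^1) · 1/(1-x^10) · 1/(1-x^15). Case on j = number of 15-cent coins (j = 0..3); remainder r = 47 - 15j is made from {1,10} in ⌊r/10⌋+1 ways. r = 47, 32, 17, 2 → 5 + 4 + 2 + 1 = 12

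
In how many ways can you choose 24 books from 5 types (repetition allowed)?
C(24+5-1, 5-1) = C(28, 4) = 20475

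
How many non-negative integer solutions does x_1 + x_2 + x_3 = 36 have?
C(36+3-1, 3-1) = C(38, 2) = 703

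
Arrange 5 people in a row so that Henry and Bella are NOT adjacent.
Total - adjacent = 5! - (5-1)!×2 = 120 - 48 = 72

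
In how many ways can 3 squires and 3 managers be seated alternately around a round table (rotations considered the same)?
Fix one of the squires: (3-1)! ways for the remaining squires, × 3! ways for the managers = 2 × 6 = 12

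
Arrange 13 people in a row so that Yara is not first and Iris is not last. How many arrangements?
By inclusion-exclusion: 13! - 2×(13-1)! + (13-2)! = 6227020800 - 958003200 + 39916800 = 5308934400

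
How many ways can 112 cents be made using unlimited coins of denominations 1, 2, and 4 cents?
Coefficient of x^112 in 1/(1-x^1) · 1/(1-x^2) · 1/(1-x^4). Case on j = number of 4-cent coins (j = 0..28); remainder r = 112 - 4j is made from {1,2} in ⌊r/2⌋+1 ways. r = 112, 108, 104, 100, 96, 92, 88, 84, 80, 76, 72, 68, 64, 60, 56, 52, 48, 44, 40, 36, 32, 28, 24, 20, 16, 12, 8, 4, 0 → 57 + 55 + 53 + 51 + 49 + 47 + 45 + 43 + 41 + 39 + 37 + 35 + 33 + 31 + 29 + 27 + 25 + 23 + 21 + 19 + 17 + 15 + 13 + 11 + 9 + 7 + 5 + 3 + 1 = 841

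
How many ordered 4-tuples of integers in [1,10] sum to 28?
Coefficient of x^28 in (x + x² + ... + x^10)^4. By inclusion-exclusion on dice exceeding 10: Σ_j (-1)^j C(4,j)·C(28-1-10j, 3) = C(4,0)·C(27,3) - C(4,1)·C(17,3) + C(4,2)·C(7,3) = 1·2925 - 4·680 + 6·35 = 415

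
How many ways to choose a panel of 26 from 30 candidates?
C(30,26) = 30!/(26!×4!) = 27405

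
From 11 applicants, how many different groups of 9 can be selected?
C(11,9) = 11!/(9!×2!) = 55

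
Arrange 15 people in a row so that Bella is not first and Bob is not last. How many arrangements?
By inclusion-exclusion: 15! - 2×(15-1)! + (15-2)! = 1307674368000 - 174356582400 + 6227020800 = 1139544806400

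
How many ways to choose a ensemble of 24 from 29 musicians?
C(29,24) = 29!/(24!×5!) = 118755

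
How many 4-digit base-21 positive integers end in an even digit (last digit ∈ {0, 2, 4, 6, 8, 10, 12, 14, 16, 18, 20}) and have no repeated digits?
Last∈{0,2,4,6,8,10,12,14,16,18,20}. Last=0: 6840. Last nonzero: 10×19×P(19,2) = 64980. Total = 71820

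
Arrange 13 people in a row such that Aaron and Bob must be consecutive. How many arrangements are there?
Treat the 2 as one block: (13-2+1)! × 2! = 479001600 × 2 = 958003200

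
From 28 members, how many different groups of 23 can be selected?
C(28,23) = 28!/(23!×5!) = 98280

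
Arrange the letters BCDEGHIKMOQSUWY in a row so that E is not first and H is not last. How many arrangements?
By inclusion-exclusion: 15! - 2×(15-1)! + (15-2)! = 1307674368000 - 174356582400 + 6227020800 = 1139544806400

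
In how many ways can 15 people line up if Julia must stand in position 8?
Fix one position: (15-1)! = 87178291200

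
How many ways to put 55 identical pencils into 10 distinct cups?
C(55+10-1, 10-1) = C(64, 9) = 27540584512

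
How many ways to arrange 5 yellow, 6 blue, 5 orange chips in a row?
16! / (5! × 6! × 5!) = 2018016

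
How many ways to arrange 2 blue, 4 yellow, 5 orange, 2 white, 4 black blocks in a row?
17! / (2! × 4! × 5! × 2! × 4!) = 1286485200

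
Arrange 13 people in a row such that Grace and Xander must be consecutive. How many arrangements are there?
Treat the 2 as one block: (13-2+1)! × 2! = 479001600 × 2 = 958003200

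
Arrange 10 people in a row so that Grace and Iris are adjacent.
Treat as block: (10-1)! × 2! = 362880 × 2 = 725760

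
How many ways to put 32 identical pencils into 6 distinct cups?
C(32+6-1, 6-1) = C(37, 5) = 435897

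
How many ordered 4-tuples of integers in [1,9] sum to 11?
Coefficient of x^11 in (x + x² + ... + x^9)^4. By inclusion-exclusion on dice exceeding 9: Σ_j (-1)^j C(4,j)·C(11-1-9j, 3) = C(4,0)·C(10,3) = 1·120 = 120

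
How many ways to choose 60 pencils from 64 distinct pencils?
C(64,60) = 64!/(60!×4!) = 635376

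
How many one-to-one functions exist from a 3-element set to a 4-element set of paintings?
P(4,3) = 4!/(4-3)! = 24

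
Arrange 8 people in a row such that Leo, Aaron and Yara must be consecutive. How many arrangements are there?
Treat the 3 as one block: (8-3+1)! × 3! = 720 × 6 = 4320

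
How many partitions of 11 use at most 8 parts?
By conjugation, equals partitions of 11 into parts ≤ 8. Let r_j(i) = number of partitions of i into parts ≤ j, for i = 0..11. r_1(i) = 1 for all i; r_j(i) = r_{j-1}(i) + r_j(i-j). Rows j = 2..8: ≤2: 1 1 2 2 3 3 4 4 5 5 6 6; ≤3: 1 1 2 3 4 5 7 8 10 12 14 16; ≤4: 1 1 2 3 5 6 9 11 15 18 23 27; ≤5: 1 1 2 3 5 7 10 13 18 23 30 37; ≤6: 1 1 2 3 5 7 11 14 20 26 35 44; ≤7: 1 1 2 3 5 7 11 15 21 28 38 49; ≤8: 1 1 2 3 5 7 11 15 22 29 40 52. r_8(11) = 52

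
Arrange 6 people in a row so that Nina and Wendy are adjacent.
Treat as block: (6-1)! × 2! = 120 × 2 = 240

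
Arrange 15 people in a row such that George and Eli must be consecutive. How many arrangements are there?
Treat the 2 as one block: (15-2+1)! × 2! = 87178291200 × 2 = 174356582400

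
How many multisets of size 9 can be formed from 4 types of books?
C(9+4-1, 4-1) = C(12, 3) = 220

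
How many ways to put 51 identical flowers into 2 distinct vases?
C(51+2-1, 2-1) = C(52, 1) = 52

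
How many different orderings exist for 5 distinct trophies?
5! = 120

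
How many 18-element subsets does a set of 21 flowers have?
C(21,18) = 21!/(18!×3!) = 1330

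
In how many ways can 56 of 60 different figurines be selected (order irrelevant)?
C(60,56) = 60!/(56!×4!) = 487635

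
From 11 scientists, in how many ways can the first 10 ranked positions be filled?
P(11,10) = 11!/(11-10)! = 39916800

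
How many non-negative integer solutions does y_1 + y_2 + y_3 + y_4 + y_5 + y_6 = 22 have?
C(22+6-1, 6-1) = C(27, 5) = 80730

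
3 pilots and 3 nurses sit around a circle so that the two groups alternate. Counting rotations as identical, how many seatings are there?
Fix one of the pilots: (3-1)! ways for the remaining pilots, × 3! ways for the nurses = 2 × 6 = 12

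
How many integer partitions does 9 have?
Pentagonal recurrence p(n) = p(n-1) + p(n-2) - p(n-5) - p(n-7) + p(n-12) + p(n-15) - ... gives p(0..8) = 1, 1, 2, 3, 5, 7, 11, 15, 22. p(9) = p(8) + p(7) - p(4) - p(2) = 22 + 15 - 5 - 2 = 30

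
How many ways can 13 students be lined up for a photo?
13! = 6227020800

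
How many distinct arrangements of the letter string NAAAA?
5! / (4! × 1!) = 5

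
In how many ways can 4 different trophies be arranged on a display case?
4! = 24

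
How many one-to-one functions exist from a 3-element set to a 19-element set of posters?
P(19,3) = 19!/(19-3)! = 5814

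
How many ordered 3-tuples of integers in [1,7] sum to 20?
Coefficient of x^20 in (x + x² + ... + x^7)^3. By inclusion-exclusion on dice exceeding 7: Σ_j (-1)^j C(3,j)·C(20-1-7j, 2) = C(3,0)·C(19,2) - C(3,1)·C(12,2) + C(3,2)·C(5,2) = 1·171 - 3·66 + 3·10 = 3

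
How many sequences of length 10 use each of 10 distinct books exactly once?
10! = 3628800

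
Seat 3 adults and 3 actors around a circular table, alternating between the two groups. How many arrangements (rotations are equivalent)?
Fix one of the adults: (3-1)! ways for the remaining adults, × 3! ways for the actors = 2 × 6 = 12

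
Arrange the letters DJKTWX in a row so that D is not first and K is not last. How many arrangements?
By inclusion-exclusion: 6! - 2×(6-1)! + (6-2)! = 720 - 240 + 24 = 504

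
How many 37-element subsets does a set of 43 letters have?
C(43,37) = 43!/(37!×6!) = 6096454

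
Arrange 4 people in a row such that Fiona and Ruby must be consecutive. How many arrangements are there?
Treat the 2 as one block: (4-2+1)! × 2! = 6 × 2 = 12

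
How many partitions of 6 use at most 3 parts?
By conjugation, equals partitions of 6 into parts ≤ 3. Let r_j(i) = number of partitions of i into parts ≤ j, for i = 0..6. r_1(i) = 1 for all i; r_j(i) = r_{j-1}(i) + r_j(i-j). Rows j = 2..3: ≤2: 1 1 2 2 3 3 4; ≤3: 1 1 2 3 4 5 7. r_3(6) = 7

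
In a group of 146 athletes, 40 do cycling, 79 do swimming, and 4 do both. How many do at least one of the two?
|A∪B| = |A| + |B| - |A∩B| = 40 + 79 - 4 = 115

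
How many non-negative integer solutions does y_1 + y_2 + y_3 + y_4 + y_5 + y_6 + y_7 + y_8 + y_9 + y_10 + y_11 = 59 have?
C(59+11-1, 11-1) = C(69, 10) = 340032449328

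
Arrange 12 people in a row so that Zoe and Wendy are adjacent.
Treat as block: (12-1)! × 2! = 39916800 × 2 = 79833600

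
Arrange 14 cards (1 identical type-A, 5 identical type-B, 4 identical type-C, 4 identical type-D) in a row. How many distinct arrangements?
14! / (1! × 5! × 4! × 4!) = 1261260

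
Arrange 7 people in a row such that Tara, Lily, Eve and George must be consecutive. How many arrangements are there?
Treat the 4 as one block: (7-4+1)! × 4! = 24 × 24 = 576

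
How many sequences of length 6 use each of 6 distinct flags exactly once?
6! = 720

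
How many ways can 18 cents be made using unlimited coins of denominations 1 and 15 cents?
Coefficient of x^18 in 1/(1-x^1) · 1/(1-x^15). Use j coins of 15 for j = 0..⌊18/15⌋ = 1, the rest in 1s: 1 + 1 = 2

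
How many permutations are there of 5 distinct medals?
5! = 120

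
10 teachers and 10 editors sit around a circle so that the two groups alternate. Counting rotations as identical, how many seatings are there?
Fix one of the teachers: (10-1)! ways for the remaining teachers, × 10! ways for the editors = 362880 × 3628800 = 1316818944000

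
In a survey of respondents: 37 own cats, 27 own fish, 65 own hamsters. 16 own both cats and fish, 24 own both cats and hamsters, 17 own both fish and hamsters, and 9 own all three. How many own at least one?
|A∪B∪C| = 37+27+65-16-24-17+9 = 81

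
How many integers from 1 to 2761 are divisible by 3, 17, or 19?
⌊2761/3⌋+⌊2761/17⌋+⌊2761/19⌋ - ⌊2761/51⌋-⌊2761/57⌋-⌊2761/323⌋ + ⌊2761/969⌋ = 920+162+145 - 54-48-8 + 2 = 1119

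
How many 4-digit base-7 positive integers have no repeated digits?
First digit: 6 choices (nonzero). Then descending: 6 × 6 × 5 × 4 = 720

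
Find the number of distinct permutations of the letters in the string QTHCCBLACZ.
10! / (1! × 3! × 1! × 1! × 1! × 1! × 1! × 1!) = 604800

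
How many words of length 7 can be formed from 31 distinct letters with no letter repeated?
P(31,7) = 31!/(31-7)! = 13253058000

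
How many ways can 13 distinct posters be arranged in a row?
13! = 6227020800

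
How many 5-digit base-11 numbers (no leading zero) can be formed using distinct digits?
First digit: 10 choices (nonzero). Then descending: 10 × 10 × 9 × 8 × 7 = 50400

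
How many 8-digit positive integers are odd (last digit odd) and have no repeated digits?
Last∈{1,3,5,7,9}. Last=0: 0. Last nonzero: 5×8×P(8,6) = 806400. Total = 806400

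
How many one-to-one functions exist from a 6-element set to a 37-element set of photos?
P(37,6) = 37!/(37-6)! = 1673844480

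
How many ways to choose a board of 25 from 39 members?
C(39,25) = 39!/(25!×14!) = 15084504396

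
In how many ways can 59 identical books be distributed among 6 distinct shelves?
C(59+6-1, 6-1) = C(64, 5) = 7624512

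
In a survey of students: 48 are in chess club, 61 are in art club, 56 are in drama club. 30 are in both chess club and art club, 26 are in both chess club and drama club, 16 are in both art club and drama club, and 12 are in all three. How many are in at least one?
|A∪B∪C| = 48+61+56-30-26-16+12 = 105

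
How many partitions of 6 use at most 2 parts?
By conjugation, equals partitions of 6 into parts ≤ 2. Let r_j(i) = number of partitions of i into parts ≤ j, for i = 0..6. r_1(i) = 1 for all i; r_j(i) = r_{j-1}(i) + r_j(i-j). Rows j = 2..2: ≤2: 1 1 2 2 3 3 4. r_2(6) = 4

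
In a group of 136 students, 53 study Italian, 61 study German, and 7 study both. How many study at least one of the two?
|A∪B| = |A| + |B| - |A∩B| = 53 + 61 - 7 = 107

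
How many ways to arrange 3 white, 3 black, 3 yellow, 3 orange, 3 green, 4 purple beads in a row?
19! / (3! × 3! × 3! × 3! × 3! × 4!) = 651819168000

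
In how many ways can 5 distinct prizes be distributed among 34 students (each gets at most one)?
P(34,5) = 34!/(34-5)! = 33390720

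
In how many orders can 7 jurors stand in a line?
7! = 5040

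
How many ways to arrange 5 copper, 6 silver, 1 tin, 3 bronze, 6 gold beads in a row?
21! / (5! × 6! × 1! × 3! × 6!) = 136882025280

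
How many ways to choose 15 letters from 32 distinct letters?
C(32,15) = 32!/(15!×17!) = 565722720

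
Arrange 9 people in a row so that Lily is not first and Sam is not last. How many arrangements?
By inclusion-exclusion: 9! - 2×(9-1)! + (9-2)! = 362880 - 80640 + 5040 = 287280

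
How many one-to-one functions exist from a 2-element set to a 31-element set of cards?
P(31,2) = 31!/(31-2)! = 930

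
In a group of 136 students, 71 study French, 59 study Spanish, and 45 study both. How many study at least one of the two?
|A∪B| = |A| + |B| - |A∩B| = 71 + 59 - 45 = 85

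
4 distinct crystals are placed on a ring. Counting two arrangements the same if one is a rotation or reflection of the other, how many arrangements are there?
(4-1)!/2 = 6/2 = 3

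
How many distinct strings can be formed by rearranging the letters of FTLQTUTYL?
9! / (3! × 1! × 2! × 1! × 1! × 1!) = 30240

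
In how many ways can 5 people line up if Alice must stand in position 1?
Fix one position: (5-1)! = 24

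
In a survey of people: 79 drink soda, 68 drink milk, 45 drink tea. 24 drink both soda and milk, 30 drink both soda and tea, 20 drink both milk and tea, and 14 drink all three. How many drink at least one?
|A∪B∪C| = 79+68+45-24-30-20+14 = 132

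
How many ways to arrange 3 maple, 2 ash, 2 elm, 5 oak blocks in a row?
12! / (3! × 2! × 2! × 5!) = 166320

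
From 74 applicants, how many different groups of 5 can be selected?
C(74,5) = 74!/(5!×69!) = 16108764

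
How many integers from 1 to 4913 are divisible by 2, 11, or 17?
⌊4913/2⌋+⌊4913/11⌋+⌊4913/17⌋ - ⌊4913/22⌋-⌊4913/34⌋-⌊4913/187⌋ + ⌊4913/374⌋ = 2456+446+289 - 223-144-26 + 13 = 2811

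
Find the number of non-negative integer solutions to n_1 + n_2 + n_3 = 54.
C(54+3-1, 3-1) = C(56, 2) = 1540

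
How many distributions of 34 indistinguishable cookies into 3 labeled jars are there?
C(34+3-1, 3-1) = C(36, 2) = 630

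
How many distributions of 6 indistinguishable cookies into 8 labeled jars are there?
C(6+8-1, 8-1) = C(13, 7) = 1716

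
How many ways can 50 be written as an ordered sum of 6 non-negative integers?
C(50+6-1, 6-1) = C(55, 5) = 3478761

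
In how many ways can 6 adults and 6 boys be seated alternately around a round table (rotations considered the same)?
Fix one of the adults: (6-1)! ways for the remaining adults, × 6! ways for the boys = 120 × 720 = 86400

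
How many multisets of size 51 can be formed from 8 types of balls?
C(51+8-1, 8-1) = C(58, 7) = 300674088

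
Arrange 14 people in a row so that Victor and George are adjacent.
Treat as block: (14-1)! × 2! = 6227020800 × 2 = 12454041600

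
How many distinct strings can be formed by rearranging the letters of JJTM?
4! / (1! × 2! × 1!) = 12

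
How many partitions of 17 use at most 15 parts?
By conjugation, equals partitions of 17 into parts ≤ 15. Let r_j(i) = number of partitions of i into parts ≤ j, for i = 0..17. r_1(i) = 1 for all i; r_j(i) = r_{j-1}(i) + r_j(i-j). Rows j = 2..15: ≤2: 1 1 2 2 3 3 4 4 5 5 6 6 7 7 8 8 9 9; ≤3: 1 1 2 3 4 5 7 8 10 12 14 16 19 21 24 27 30 33; ≤4: 1 1 2 3 5 6 9 11 15 18 23 27 34 39 47 54 64 72; ≤5: 1 1 2 3 5 7 10 13 18 23 30 37 47 57 70 84 101 119; ≤6: 1 1 2 3 5 7 11 14 20 26 35 44 58 71 90 110 136 163; ≤7: 1 1 2 3 5 7 11 15 21 28 38 49 65 82 105 131 164 201; ≤8: 1 1 2 3 5 7 11 15 22 29 40 52 70 89 116 146 186 230; ≤9: 1 1 2 3 5 7 11 15 22 30 41 54 73 94 123 157 201 252; ≤10: 1 1 2 3 5 7 11 15 22 30 42 55 75 97 128 164 212 267; ≤11: 1 1 2 3 5 7 11 15 22 30 42 56 76 99 131 169 219 278; ≤12: 1 1 2 3 5 7 11 15 22 30 42 56 77 100 133 172 224 285; ≤13: 1 1 2 3 5 7 11 15 22 30 42 56 77 101 134 174 227 290; ≤14: 1 1 2 3 5 7 11 15 22 30 42 56 77 101 135 175 229 293; ≤15: 1 1 2 3 5 7 11 15 22 30 42 56 77 101 135 176 230 295. r_15(17) = 295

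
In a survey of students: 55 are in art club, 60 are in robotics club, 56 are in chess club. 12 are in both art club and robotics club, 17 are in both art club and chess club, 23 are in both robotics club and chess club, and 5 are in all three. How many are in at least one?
|A∪B∪C| = 55+60+56-12-17-23+5 = 124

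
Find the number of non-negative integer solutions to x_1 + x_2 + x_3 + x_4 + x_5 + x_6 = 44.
C(44+6-1, 6-1) = C(49, 5) = 1906884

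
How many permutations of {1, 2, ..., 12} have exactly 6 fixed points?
Choose the 6 fixed points C(12,6) = 924, derange the rest: !6 = Σ_{j=0}^{6} (-1)^j·6!/j! = 720 - 720 + 360 - 120 + 30 - 6 + 1 = 265. Product = 924 × 265 = 244860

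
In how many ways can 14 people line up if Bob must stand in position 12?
Fix one position: (14-1)! = 6227020800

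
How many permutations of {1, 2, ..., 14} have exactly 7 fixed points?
Choose the 7 fixed points C(14,7) = 3432, derange the rest: !7 = Σ_{j=0}^{7} (-1)^j·7!/j! = 5040 - 5040 + 2520 - 840 + 210 - 42 + 7 - 1 = 1854. Product = 3432 × 1854 = 6362928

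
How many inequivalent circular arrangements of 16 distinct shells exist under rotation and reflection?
(16-1)!/2 = 1307674368000/2 = 653837184000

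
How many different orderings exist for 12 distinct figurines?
12! = 479001600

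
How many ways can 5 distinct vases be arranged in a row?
5! = 120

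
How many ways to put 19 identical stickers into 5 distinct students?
C(19+5-1, 5-1) = C(23, 4) = 8855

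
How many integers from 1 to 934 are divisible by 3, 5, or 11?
⌊934/3⌋+⌊934/5⌋+⌊934/11⌋ - ⌊934/15⌋-⌊934/33⌋-⌊934/55⌋ + ⌊934/165⌋ = 311+186+84 - 62-28-16 + 5 = 480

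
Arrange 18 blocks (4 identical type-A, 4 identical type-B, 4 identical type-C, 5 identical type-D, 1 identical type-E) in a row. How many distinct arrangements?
18! / (4! × 4! × 4! × 5! × 1!) = 3859455600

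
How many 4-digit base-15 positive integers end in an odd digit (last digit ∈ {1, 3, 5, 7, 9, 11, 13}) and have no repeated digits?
Last∈{1,3,5,7,9,11,13}. Last=0: 0. Last nonzero: 7×13×P(13,2) = 14196. Total = 14196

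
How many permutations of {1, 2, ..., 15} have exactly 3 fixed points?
Choose the 3 fixed points C(15,3) = 455, derange the rest: !12 = Σ_{j=0}^{12} (-1)^j·12!/j! = 479001600 - 479001600 + 239500800 - 79833600 + 19958400 - 3991680 + 665280 - 95040 + 11880 - 1320 + 132 - 12 + 1 = 176214841. Product = 455 × 176214841 = 80177752655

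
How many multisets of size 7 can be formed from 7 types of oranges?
C(7+7-1, 7-1) = C(13, 6) = 1716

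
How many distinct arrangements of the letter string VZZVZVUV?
8! / (1! × 3! × 4!) = 280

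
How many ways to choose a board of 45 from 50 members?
C(50,45) = 50!/(45!×5!) = 2118760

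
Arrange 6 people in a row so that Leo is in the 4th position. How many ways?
Fix one position: (6-1)! = 120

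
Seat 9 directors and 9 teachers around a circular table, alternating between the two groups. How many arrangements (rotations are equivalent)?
Fix one of the directors: (9-1)! ways for the remaining directors, × 9! ways for the teachers = 40320 × 362880 = 14631321600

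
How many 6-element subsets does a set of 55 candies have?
C(55,6) = 55!/(6!×49!) = 28989675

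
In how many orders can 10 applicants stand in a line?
10! = 3628800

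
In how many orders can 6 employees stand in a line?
6! = 720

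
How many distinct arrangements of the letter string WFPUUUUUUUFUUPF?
15! / (2! × 9! × 1! × 3!) = 300300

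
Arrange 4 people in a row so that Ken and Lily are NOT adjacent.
Total - adjacent = 4! - (4-1)!×2 = 24 - 12 = 12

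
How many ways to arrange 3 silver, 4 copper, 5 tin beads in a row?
12! / (3! × 4! × 5!) = 27720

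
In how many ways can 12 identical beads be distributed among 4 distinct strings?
C(12+4-1, 4-1) = C(15, 3) = 455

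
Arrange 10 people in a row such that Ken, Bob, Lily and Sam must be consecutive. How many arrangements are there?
Treat the 4 as one block: (10-4+1)! × 4! = 5040 × 24 = 120960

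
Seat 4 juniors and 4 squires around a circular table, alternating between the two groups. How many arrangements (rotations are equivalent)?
Fix one of the juniors: (4-1)! ways for the remaining juniors, × 4! ways for the squires = 6 × 24 = 144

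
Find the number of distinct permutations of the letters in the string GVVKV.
5! / (1! × 3! × 1!) = 20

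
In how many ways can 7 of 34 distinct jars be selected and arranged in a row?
P(34,7) = 34!/(34-7)! = 27113264640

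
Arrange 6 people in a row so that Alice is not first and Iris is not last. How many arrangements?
By inclusion-exclusion: 6! - 2×(6-1)! + (6-2)! = 720 - 240 + 24 = 504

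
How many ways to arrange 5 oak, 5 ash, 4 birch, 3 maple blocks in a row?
17! / (5! × 5! × 4! × 3!) = 171531360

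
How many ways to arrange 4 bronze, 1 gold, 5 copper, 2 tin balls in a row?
12! / (4! × 1! × 5! × 2!) = 83160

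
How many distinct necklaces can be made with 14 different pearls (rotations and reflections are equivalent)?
(14-1)!/2 = 6227020800/2 = 3113510400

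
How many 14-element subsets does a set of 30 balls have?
C(30,14) = 30!/(14!×16!) = 145422675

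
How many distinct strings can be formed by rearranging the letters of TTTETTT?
7! / (6! × 1!) = 7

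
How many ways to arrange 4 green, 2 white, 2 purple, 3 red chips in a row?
11! / (4! × 2! × 2! × 3!) = 69300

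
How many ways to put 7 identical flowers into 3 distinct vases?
C(7+3-1, 3-1) = C(9, 2) = 36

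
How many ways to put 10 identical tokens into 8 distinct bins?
C(10+8-1, 8-1) = C(17, 7) = 19448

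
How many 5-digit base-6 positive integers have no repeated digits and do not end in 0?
Last digit: 5 nonzero choices. First digit: 4 (nonzero, ≠last). Middle 3: P(4,3) = 24. Total = 480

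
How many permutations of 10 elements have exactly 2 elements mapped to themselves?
Choose the 2 fixed points C(10,2) = 45, derange the rest: !8 = Σ_{j=0}^{8} (-1)^j·8!/j! = 40320 - 40320 + 20160 - 6720 + 1680 - 336 + 56 - 8 + 1 = 14833. Product = 45 × 14833 = 667485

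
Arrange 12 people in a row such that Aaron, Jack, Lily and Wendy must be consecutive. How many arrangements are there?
Treat the 4 as one block: (12-4+1)! × 4! = 362880 × 24 = 8709120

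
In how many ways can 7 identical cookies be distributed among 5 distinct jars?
C(7+5-1, 5-1) = C(11, 4) = 330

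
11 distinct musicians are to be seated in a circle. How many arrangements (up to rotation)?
Circular: fix one position, arrange the rest. (11-1)! = 3628800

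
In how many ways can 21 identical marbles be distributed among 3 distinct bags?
C(21+3-1, 3-1) = C(23, 2) = 253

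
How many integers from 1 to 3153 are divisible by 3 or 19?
⌊3153/3⌋ + ⌊3153/19⌋ - ⌊3153/57⌋ = 1051 + 165 - 55 = 1161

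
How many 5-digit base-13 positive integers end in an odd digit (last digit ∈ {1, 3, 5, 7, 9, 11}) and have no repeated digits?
Last∈{1,3,5,7,9,11}. Last=0: 0. Last nonzero: 6×11×P(11,3) = 65340. Total = 65340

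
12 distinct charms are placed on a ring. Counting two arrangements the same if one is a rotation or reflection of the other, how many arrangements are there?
(12-1)!/2 = 39916800/2 = 19958400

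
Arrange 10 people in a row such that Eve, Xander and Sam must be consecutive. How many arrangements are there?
Treat the 3 as one block: (10-3+1)! × 3! = 40320 × 6 = 241920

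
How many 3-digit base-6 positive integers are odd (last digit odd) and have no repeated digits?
Last∈{1,3,5}. Last=0: 0. Last nonzero: 3×4×P(4,1) = 48. Total = 48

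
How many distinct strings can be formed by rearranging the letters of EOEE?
4! / (1! × 3!) = 4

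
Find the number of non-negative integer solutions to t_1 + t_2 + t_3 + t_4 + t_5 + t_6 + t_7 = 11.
C(11+7-1, 7-1) = C(17, 6) = 12376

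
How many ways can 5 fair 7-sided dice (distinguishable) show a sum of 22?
Coefficient of x^22 in (x + x² + ... + x^7)^5. By inclusion-exclusion on dice exceeding 7: Σ_j (-1)^j C(5,j)·C(22-1-7j, 4) = C(5,0)·C(21,4) - C(5,1)·C(14,4) + C(5,2)·C(7,4) = 1·5985 - 5·1001 + 10·35 = 1330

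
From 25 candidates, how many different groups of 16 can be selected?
C(25,16) = 25!/(16!×9!) = 2042975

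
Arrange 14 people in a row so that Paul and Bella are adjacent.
Treat as block: (14-1)! × 2! = 6227020800 × 2 = 12454041600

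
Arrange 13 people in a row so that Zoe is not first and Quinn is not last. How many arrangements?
By inclusion-exclusion: 13! - 2×(13-1)! + (13-2)! = 6227020800 - 958003200 + 39916800 = 5308934400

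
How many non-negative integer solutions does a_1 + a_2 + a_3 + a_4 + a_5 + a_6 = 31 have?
C(31+6-1, 6-1) = C(36, 5) = 376992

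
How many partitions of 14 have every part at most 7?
Let r_j(i) = number of partitions of i into parts ≤ j, for i = 0..14. r_1(i) = 1 for all i; r_j(i) = r_{j-1}(i) + r_j(i-j). Rows j = 2..7: ≤2: 1 1 2 2 3 3 4 4 5 5 6 6 7 7 8; ≤3: 1 1 2 3 4 5 7 8 10 12 14 16 19 21 24; ≤4: 1 1 2 3 5 6 9 11 15 18 23 27 34 39 47; ≤5: 1 1 2 3 5 7 10 13 18 23 30 37 47 57 70; ≤6: 1 1 2 3 5 7 11 14 20 26 35 44 58 71 90; ≤7: 1 1 2 3 5 7 11 15 21 28 38 49 65 82 105. r_7(14) = 105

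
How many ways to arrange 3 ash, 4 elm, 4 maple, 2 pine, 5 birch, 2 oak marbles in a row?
20! / (3! × 4! × 4! × 2! × 5! × 2!) = 1466593128000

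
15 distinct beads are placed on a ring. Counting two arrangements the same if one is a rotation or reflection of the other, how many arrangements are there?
(15-1)!/2 = 87178291200/2 = 43589145600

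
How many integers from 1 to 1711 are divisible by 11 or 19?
⌊1711/11⌋ + ⌊1711/19⌋ - ⌊1711/209⌋ = 155 + 90 - 8 = 237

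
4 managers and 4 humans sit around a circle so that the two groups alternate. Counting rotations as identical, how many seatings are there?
Fix one of the managers: (4-1)! ways for the remaining managers, × 4! ways for the humans = 6 × 24 = 144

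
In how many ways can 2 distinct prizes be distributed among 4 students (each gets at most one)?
P(4,2) = 4!/(4-2)! = 12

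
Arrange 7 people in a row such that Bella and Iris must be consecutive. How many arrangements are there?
Treat the 2 as one block: (7-2+1)! × 2! = 720 × 2 = 1440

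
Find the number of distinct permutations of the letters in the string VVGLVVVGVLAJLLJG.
16! / (2! × 3! × 4! × 6! × 1!) = 100900800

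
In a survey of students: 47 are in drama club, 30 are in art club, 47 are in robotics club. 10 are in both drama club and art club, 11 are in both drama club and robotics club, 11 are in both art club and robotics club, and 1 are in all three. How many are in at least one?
|A∪B∪C| = 47+30+47-10-11-11+1 = 93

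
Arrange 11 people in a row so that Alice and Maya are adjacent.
Treat as block: (11-1)! × 2! = 3628800 × 2 = 7257600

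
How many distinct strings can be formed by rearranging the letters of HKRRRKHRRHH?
11! / (4! × 5! × 2!) = 6930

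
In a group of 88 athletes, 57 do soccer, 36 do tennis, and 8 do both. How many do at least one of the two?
|A∪B| = |A| + |B| - |A∩B| = 57 + 36 - 8 = 85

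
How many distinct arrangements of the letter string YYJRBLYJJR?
10! / (3! × 2! × 3! × 1! × 1!) = 50400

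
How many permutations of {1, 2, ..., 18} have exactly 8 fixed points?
Choose the 8 fixed points C(18,8) = 43758, derange the rest: !10 = Σ_{j=0}^{10} (-1)^j·10!/j! = 3628800 - 3628800 + 1814400 - 604800 + 151200 - 30240 + 5040 - 720 + 90 - 10 + 1 = 1334961. Product = 43758 × 1334961 = 58415223438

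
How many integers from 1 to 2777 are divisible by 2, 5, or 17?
⌊2777/2⌋+⌊2777/5⌋+⌊2777/17⌋ - ⌊2777/10⌋-⌊2777/34⌋-⌊2777/85⌋ + ⌊2777/170⌋ = 1388+555+163 - 277-81-32 + 16 = 1732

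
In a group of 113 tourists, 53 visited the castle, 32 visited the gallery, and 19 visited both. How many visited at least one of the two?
|A∪B| = |A| + |B| - |A∩B| = 53 + 32 - 19 = 66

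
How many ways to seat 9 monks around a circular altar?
Circular: fix one position, arrange the rest. (9-1)! = 40320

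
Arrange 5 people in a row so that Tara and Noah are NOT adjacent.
Total - adjacent = 5! - (5-1)!×2 = 120 - 48 = 72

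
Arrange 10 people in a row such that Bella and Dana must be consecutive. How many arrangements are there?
Treat the 2 as one block: (10-2+1)! × 2! = 362880 × 2 = 725760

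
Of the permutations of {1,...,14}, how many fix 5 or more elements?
Exactly j fixed points: C(14,j)·!(14-j); sum over j ≥ 5 (derangement numbers via !m = (m-1)·(!(m-1) + !(m-2)): !0..!9 = 1, 0, 1, 2, 9, 44, 265, 1854, 14833, 133496). Σ_{j=5}^{14} C(14,j)·!(14-j) = C(14,5)·!9 + C(14,6)·!8 + C(14,7)·!7 + C(14,8)·!6 + C(14,9)·!5 + C(14,10)·!4 + C(14,11)·!3 + C(14,12)·!2 + C(14,13)·!1 + C(14,14)·!0 = 2002·133496 + 3003·14833 + 3432·1854 + 3003·265 + 2002·44 + 1001·9 + 364·2 + 91·1 + 14·0 + 1·1 = 319059131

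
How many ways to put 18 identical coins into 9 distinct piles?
C(18+9-1, 9-1) = C(26, 8) = 1562275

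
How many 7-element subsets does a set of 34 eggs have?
C(34,7) = 34!/(7!×27!) = 5379616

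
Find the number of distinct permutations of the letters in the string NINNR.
5! / (1! × 3! × 1!) = 20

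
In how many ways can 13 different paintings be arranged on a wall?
13! = 6227020800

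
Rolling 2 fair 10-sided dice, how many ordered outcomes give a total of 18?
Coefficient of x^18 in (x + x² + ... + x^10)^2. By inclusion-exclusion on dice exceeding 10: Σ_j (-1)^j C(2,j)·C(18-1-10j, 1) = C(2,0)·C(17,1) - C(2,1)·C(7,1) = 1·17 - 2·7 = 3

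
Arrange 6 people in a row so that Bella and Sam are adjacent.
Treat as block: (6-1)! × 2! = 120 × 2 = 240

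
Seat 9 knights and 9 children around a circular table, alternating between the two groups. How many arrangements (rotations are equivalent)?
Fix one of the knights: (9-1)! ways for the remaining knights, × 9! ways for the children = 40320 × 362880 = 14631321600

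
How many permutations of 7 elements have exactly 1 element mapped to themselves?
Choose the 1 fixed point C(7,1) = 7, derange the rest: !6 = Σ_{j=0}^{6} (-1)^j·6!/j! = 720 - 720 + 360 - 120 + 30 - 6 + 1 = 265. Product = 7 × 265 = 1855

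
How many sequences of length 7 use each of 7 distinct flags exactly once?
7! = 5040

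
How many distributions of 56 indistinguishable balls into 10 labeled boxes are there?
C(56+10-1, 10-1) = C(65, 9) = 31966749880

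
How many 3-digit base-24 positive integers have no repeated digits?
First digit: 23 choices (nonzero). Then descending: 23 × 23 × 22 = 11638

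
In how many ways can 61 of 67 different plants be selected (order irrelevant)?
C(67,61) = 67!/(61!×6!) = 99795696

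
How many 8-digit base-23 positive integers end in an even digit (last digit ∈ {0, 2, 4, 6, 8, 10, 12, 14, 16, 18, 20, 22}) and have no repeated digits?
Last∈{0,2,4,6,8,10,12,14,16,18,20,22}. Last=0: 859541760. Last nonzero: 11×21×P(21,6) = 9025188480. Total = 9884730240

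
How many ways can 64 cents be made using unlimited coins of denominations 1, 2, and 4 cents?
Coefficient of x^64 in 1/(1-x^1) · 1/(1-x^2) · 1/(1-x^4). Case on j = number of 4-cent coins (j = 0..16); remainder r = 64 - 4j is made from {1,2} in ⌊r/2⌋+1 ways. r = 64, 60, 56, 52, 48, 44, 40, 36, 32, 28, 24, 20, 16, 12, 8, 4, 0 → 33 + 31 + 29 + 27 + 25 + 23 + 21 + 19 + 17 + 15 + 13 + 11 + 9 + 7 + 5 + 3 + 1 = 289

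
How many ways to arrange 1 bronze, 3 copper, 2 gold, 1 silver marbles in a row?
7! / (1! × 3! × 2! × 1!) = 420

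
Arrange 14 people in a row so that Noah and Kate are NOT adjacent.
Total - adjacent = 14! - (14-1)!×2 = 87178291200 - 12454041600 = 74724249600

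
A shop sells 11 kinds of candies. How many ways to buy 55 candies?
C(55+11-1, 11-1) = C(65, 10) = 179013799328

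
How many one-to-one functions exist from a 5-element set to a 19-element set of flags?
P(19,5) = 19!/(19-5)! = 1395360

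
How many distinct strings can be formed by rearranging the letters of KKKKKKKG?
8! / (7! × 1!) = 8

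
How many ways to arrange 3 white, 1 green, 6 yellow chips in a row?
10! / (3! × 1! × 6!) = 840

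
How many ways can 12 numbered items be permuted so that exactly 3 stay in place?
Choose the 3 fixed points C(12,3) = 220, derange the rest: !9 = Σ_{j=0}^{9} (-1)^j·9!/j! = 362880 - 362880 + 181440 - 60480 + 15120 - 3024 + 504 - 72 + 9 - 1 = 133496. Product = 220 × 133496 = 29369120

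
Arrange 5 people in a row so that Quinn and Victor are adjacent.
Treat as block: (5-1)! × 2! = 24 × 2 = 48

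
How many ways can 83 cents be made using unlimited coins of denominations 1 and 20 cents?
Coefficient of x^83 in 1/(1-x^1) · 1/(1-x^20). Use j coins of 20 for j = 0..⌊83/20⌋ = 4, the rest in 1s: 4 + 1 = 5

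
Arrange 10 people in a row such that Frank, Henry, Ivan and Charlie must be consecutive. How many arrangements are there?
Treat the 4 as one block: (10-4+1)! × 4! = 5040 × 24 = 120960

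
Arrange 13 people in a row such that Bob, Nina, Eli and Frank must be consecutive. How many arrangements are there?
Treat the 4 as one block: (13-4+1)! × 4! = 3628800 × 24 = 87091200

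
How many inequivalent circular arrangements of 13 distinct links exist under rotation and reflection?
(13-1)!/2 = 479001600/2 = 239500800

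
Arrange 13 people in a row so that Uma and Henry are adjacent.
Treat as block: (13-1)! × 2! = 479001600 × 2 = 958003200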